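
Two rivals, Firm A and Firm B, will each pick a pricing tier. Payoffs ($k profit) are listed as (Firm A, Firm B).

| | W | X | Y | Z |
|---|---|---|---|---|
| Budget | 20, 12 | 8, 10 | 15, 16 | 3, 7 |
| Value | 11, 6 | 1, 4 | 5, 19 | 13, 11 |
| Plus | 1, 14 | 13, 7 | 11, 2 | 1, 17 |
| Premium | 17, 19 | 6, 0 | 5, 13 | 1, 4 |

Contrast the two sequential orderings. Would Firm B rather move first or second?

If Firm A leads: Firm B's best replies are Budget→Y, Value→Y, Plus→Z, Premium→W; Firm A's induced payoffs 15, 5, 1, 17; outcome (Premium, W), payoffs (17, 19).
If Firm B leads: Firm A's best replies are W→Budget, X→Plus, Y→Budget, Z→Value; Firm B's induced payoffs 12, 7, 16, 11; outcome (Budget, Y), payoffs (15, 16).
Firm B gets 16 moving first and 19 moving second, so Firm B prefers to move second.

second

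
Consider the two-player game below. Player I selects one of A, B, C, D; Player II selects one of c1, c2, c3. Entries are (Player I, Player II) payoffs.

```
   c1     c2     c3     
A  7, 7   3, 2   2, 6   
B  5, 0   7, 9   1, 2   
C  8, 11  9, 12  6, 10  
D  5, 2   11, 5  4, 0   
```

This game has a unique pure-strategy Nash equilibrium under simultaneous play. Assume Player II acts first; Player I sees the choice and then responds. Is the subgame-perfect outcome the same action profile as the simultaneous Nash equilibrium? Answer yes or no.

Backward induction with Player II moving first.
- c1: BR = C, leader payoff 11.
- c2: BR = D, leader payoff 5.
- c3: BR = C, leader payoff 10.
Among 11, 5, 10, the best is 11 at c1. Subgame-perfect outcome: (C, c1) with payoffs (8, 11).
For the simultaneous game, intersect best replies.
Player I's best replies: c1→C; c2→D; c3→C.
Player II's best replies: A→c1; B→c2; C→c2; D→c2.
The unique mutual best reply is (D, c2), giving (11, 5).
Sequential outcome (C, c1) differs from the Nash profile (D, c2).

no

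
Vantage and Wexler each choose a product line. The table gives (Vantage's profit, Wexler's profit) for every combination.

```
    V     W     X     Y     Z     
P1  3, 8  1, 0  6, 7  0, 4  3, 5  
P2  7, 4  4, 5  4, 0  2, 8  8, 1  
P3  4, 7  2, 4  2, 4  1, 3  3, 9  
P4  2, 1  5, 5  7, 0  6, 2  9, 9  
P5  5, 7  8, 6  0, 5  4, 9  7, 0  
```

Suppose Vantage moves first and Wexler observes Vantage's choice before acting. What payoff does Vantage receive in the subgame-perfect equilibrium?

9

Work backward from Wexler's decision.
- P1: BR = V, leader payoff 3.
- P2: BR = Y, leader payoff 2.
- P3: BR = Z, leader payoff 3.
- P4: BR = Z, leader payoff 9.
- P5: BR = Y, leader payoff 4.
Among 3, 2, 3, 9, 4, the best is 9 at P4. Subgame-perfect outcome: (P4, Z) with payoffs (9, 9).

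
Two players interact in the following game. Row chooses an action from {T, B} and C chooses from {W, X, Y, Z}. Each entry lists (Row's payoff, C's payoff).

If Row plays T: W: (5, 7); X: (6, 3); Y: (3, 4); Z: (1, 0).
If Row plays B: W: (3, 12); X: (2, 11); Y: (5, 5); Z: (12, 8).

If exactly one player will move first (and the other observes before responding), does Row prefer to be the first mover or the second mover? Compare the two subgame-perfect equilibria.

second

If Row leads: C's best replies are T→W, B→W; Row's induced payoffs 5, 3; outcome (T, W), payoffs (5, 7).
If C leads: Row's best replies are W→T, X→T, Y→B, Z→B; C's induced payoffs 7, 3, 5, 8; outcome (B, Z), payoffs (12, 8).
Row gets 5 moving first and 12 moving second, so Row prefers to move second.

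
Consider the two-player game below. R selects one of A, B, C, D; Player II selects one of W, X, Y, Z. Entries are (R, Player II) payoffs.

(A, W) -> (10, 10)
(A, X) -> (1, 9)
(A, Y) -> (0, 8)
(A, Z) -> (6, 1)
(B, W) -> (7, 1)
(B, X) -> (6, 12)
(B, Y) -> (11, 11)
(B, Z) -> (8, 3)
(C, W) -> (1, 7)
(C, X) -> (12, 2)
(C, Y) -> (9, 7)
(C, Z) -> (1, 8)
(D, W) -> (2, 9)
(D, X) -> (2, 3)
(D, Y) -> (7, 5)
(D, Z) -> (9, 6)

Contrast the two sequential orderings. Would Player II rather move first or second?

If R leads: Player II's best replies are A→W, B→X, C→Z, D→W; R's induced payoffs 10, 6, 1, 2; outcome (A, W), payoffs (10, 10).
If Player II leads: R's best replies are W→A, X→C, Y→B, Z→D; Player II's induced payoffs 10, 2, 11, 6; outcome (B, Y), payoffs (11, 11).
Player II gets 11 moving first and 10 moving second, so Player II prefers to move first.

first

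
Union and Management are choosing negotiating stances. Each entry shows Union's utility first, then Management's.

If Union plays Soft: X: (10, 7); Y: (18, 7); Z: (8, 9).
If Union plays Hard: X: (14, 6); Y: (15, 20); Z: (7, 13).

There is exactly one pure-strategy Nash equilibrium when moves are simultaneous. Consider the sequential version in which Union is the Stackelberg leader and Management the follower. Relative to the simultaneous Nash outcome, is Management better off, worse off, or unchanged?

better off

Backward induction with Union moving first.
- Soft → Management plays Z (best of 7, 7, 9); Union gets 8.
- Hard → Management plays Y (best of 6, 20, 13); Union gets 15.
Among 8, 15, the best is 15 at Hard. Subgame-perfect outcome: (Hard, Y) with payoffs (15, 20).
Now find the simultaneous Nash equilibrium.
Union's best replies: X→Hard; Y→Soft; Z→Soft.
Management's best replies: Soft→Z; Hard→Y.
The unique mutual best reply is (Soft, Z), giving (8, 9).
Management earns 20 sequentially versus 9 at the Nash outcome: better off.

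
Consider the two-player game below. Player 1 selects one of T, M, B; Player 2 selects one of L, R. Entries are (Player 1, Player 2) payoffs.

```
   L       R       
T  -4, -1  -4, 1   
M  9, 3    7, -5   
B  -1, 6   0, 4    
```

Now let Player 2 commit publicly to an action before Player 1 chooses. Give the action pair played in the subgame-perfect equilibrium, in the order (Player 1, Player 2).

(M, L)

Player 1 best-responds to each possible Player 2 move:
- L: Player 1 compares -4, 9, -1 and picks M; Player 2 would get 3.
- R: Player 1 compares -4, 7, 0 and picks M; Player 2 would get -5.
Among 3, -5, the best is 3 at L. Subgame-perfect outcome: (M, L) with payoffs (9, 3).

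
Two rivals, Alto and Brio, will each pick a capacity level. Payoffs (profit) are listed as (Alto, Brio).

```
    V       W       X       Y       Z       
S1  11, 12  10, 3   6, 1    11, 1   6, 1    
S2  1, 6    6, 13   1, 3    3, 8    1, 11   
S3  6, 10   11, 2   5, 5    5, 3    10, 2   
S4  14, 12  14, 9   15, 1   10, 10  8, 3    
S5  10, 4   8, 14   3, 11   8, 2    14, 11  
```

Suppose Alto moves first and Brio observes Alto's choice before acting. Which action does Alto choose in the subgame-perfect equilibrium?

Backward induction with Alto moving first.
- S1 → Brio plays V (best of 12, 3, 1, 1, 1); Alto gets 11.
- S2 → Brio plays W (best of 6, 13, 3, 8, 11); Alto gets 6.
- S3 → Brio plays V (best of 10, 2, 5, 3, 2); Alto gets 6.
- S4 → Brio plays V (best of 12, 9, 1, 10, 3); Alto gets 14.
- S5 → Brio plays W (best of 4, 14, 11, 2, 11); Alto gets 8.
Alto's induced payoffs are 11, 6, 6, 14, 8, so Alto commits to S4. Subgame-perfect outcome: (S4, V) with payoffs (14, 12).

S4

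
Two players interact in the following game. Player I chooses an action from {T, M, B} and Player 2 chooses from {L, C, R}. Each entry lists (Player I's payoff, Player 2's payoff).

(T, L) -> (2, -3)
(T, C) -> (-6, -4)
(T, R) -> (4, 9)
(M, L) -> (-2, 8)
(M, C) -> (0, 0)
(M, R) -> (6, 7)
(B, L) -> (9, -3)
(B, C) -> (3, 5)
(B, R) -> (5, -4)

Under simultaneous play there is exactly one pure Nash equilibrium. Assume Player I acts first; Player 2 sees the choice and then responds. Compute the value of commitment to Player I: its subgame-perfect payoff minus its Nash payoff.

Solve by backward induction (Player I leads).
- T: BR = R, leader payoff 4.
- M: BR = L, leader payoff -2.
- B: BR = C, leader payoff 3.
Maximizing over 4, -2, 3, Player I chooses T. Subgame-perfect outcome: (T, R) with payoffs (4, 9).
Under simultaneous play:
Player I's best replies: L→B; C→B; R→M.
Player 2's best replies: T→R; M→L; B→C.
Only (B, C) has each player best-responding; Nash payoffs (3, 5).
Player I's commitment gain: 4 − 3 = 1.

1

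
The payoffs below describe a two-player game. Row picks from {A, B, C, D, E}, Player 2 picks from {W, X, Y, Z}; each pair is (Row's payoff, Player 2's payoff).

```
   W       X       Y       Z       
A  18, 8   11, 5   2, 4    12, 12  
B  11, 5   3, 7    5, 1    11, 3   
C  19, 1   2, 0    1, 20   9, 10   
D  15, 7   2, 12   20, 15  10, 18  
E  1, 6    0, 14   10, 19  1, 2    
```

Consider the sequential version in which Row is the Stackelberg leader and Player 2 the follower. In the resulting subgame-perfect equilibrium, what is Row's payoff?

12

Work backward from Player 2's decision.
- A: Player 2 compares 8, 5, 4, 12 and picks Z; Row would get 12.
- B: Player 2 compares 5, 7, 1, 3 and picks X; Row would get 3.
- C: Player 2 compares 1, 0, 20, 10 and picks Y; Row would get 1.
- D: Player 2 compares 7, 12, 15, 18 and picks Z; Row would get 10.
- E: Player 2 compares 6, 14, 19, 2 and picks Y; Row would get 10.
Row's induced payoffs are 12, 3, 1, 10, 10, so Row commits to A. Subgame-perfect outcome: (A, Z) with payoffs (12, 12).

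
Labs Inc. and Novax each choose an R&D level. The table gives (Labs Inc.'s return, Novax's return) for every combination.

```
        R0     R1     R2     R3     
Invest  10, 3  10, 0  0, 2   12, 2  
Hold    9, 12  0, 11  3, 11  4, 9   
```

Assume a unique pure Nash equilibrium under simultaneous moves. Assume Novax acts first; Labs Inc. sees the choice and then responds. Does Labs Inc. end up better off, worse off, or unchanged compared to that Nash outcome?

Work backward from Labs Inc.'s decision.
- R0: BR = Invest, leader payoff 3.
- R1: BR = Invest, leader payoff 0.
- R2: BR = Hold, leader payoff 11.
- R3: BR = Invest, leader payoff 2.
Maximizing over 3, 0, 11, 2, Novax chooses R2. Subgame-perfect outcome: (Hold, R2) with payoffs (3, 11).
Under simultaneous play:
Labs Inc.'s best replies: R0→Invest; R1→Invest; R2→Hold; R3→Invest.
Novax's best replies: Invest→R0; Hold→R0.
Only (Invest, R0) has each player best-responding; Nash payoffs (10, 3).
Labs Inc. earns 3 sequentially versus 10 at the Nash outcome: worse off.

worse off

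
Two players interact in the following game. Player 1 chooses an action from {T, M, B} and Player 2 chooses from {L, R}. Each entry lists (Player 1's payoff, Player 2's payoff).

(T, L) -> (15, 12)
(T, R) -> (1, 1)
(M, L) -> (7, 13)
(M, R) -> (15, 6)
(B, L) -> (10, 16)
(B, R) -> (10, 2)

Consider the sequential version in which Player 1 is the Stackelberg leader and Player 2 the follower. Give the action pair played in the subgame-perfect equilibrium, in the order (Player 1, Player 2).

(T, L)

Solve by backward induction (Player 1 leads).
- T → Player 2 plays L (best of 12, 1); Player 1 gets 15.
- M → Player 2 plays L (best of 13, 6); Player 1 gets 7.
- B → Player 2 plays L (best of 16, 2); Player 1 gets 10.
Maximizing over 15, 7, 10, Player 1 chooses T. Subgame-perfect outcome: (T, L) with payoffs (15, 12).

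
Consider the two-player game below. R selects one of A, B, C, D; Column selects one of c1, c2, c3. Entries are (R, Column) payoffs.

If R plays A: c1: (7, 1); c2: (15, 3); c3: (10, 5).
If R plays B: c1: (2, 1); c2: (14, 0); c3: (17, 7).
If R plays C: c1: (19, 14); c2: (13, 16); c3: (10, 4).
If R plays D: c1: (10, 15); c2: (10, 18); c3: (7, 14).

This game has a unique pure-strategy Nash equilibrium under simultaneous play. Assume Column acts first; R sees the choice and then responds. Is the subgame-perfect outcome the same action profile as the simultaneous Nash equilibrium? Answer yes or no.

Work backward from R's decision.
- c1 → R plays C (best of 7, 2, 19, 10); Column gets 14.
- c2 → R plays A (best of 15, 14, 13, 10); Column gets 3.
- c3 → R plays B (best of 10, 17, 10, 7); Column gets 7.
Maximizing over 14, 3, 7, Column chooses c1. Subgame-perfect outcome: (C, c1) with payoffs (19, 14).
For the simultaneous game, intersect best replies.
R's best replies: c1→C; c2→A; c3→B.
Column's best replies: A→c3; B→c3; C→c2; D→c2.
Only (B, c3) has each player best-responding; Nash payoffs (17, 7).
Sequential outcome (C, c1) differs from the Nash profile (B, c3).

no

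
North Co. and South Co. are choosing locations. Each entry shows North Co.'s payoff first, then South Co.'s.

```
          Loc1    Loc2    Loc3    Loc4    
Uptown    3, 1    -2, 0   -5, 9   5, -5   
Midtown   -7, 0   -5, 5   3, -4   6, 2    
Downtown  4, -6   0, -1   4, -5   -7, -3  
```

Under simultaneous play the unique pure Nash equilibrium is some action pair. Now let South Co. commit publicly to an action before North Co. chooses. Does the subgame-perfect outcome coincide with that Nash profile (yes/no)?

Backward induction with South Co. moving first.
- Loc1: BR = Downtown, leader payoff -6.
- Loc2: BR = Downtown, leader payoff -1.
- Loc3: BR = Downtown, leader payoff -5.
- Loc4: BR = Midtown, leader payoff 2.
South Co.'s induced payoffs are -6, -1, -5, 2, so South Co. commits to Loc4. Subgame-perfect outcome: (Midtown, Loc4) with payoffs (6, 2).
Now find the simultaneous Nash equilibrium.
North Co.'s best replies: Loc1→Downtown; Loc2→Downtown; Loc3→Downtown; Loc4→Midtown.
South Co.'s best replies: Uptown→Loc3; Midtown→Loc2; Downtown→Loc2.
Only (Downtown, Loc2) has each player best-responding; Nash payoffs (0, -1).
Sequential outcome (Midtown, Loc4) differs from the Nash profile (Downtown, Loc2).

no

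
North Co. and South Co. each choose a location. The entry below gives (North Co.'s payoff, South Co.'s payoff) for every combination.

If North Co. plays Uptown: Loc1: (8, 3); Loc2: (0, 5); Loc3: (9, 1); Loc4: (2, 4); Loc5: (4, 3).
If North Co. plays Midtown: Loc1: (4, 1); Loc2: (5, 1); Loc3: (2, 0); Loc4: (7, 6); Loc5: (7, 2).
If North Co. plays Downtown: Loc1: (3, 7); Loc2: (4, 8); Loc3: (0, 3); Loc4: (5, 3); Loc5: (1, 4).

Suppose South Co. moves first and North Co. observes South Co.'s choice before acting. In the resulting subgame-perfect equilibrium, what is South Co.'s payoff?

Work backward from North Co.'s decision.
- Loc1 → North Co. plays Uptown (best of 8, 4, 3); South Co. gets 3.
- Loc2 → North Co. plays Midtown (best of 0, 5, 4); South Co. gets 1.
- Loc3 → North Co. plays Uptown (best of 9, 2, 0); South Co. gets 1.
- Loc4 → North Co. plays Midtown (best of 2, 7, 5); South Co. gets 6.
- Loc5 → North Co. plays Midtown (best of 4, 7, 1); South Co. gets 2.
Among 3, 1, 1, 6, 2, the best is 6 at Loc4. Subgame-perfect outcome: (Midtown, Loc4) with payoffs (7, 6).

6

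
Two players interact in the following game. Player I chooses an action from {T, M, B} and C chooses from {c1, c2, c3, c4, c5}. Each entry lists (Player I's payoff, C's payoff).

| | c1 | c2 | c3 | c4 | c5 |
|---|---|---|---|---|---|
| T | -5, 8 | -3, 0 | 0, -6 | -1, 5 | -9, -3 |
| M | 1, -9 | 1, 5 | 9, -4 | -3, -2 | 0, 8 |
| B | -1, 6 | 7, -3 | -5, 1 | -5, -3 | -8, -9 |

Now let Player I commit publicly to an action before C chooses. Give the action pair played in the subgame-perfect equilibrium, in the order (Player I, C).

(M, c5)

Backward induction with Player I moving first.
- T → C plays c1 (best of 8, 0, -6, 5, -3); Player I gets -5.
- M → C plays c5 (best of -9, 5, -4, -2, 8); Player I gets 0.
- B → C plays c1 (best of 6, -3, 1, -3, -9); Player I gets -1.
Maximizing over -5, 0, -1, Player I chooses M. Subgame-perfect outcome: (M, c5) with payoffs (0, 8).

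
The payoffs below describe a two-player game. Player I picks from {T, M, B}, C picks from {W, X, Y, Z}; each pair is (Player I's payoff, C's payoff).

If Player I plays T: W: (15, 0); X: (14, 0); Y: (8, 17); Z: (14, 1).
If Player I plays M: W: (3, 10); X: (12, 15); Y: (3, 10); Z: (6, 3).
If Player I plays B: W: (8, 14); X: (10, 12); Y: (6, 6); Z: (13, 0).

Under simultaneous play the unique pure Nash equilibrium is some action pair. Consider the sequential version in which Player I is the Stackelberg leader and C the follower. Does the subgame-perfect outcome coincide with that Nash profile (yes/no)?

no

C best-responds to each possible Player I move:
- T: BR = Y, leader payoff 8.
- M: BR = X, leader payoff 12.
- B: BR = W, leader payoff 8.
Player I's induced payoffs are 8, 12, 8, so Player I commits to M. Subgame-perfect outcome: (M, X) with payoffs (12, 15).
Under simultaneous play:
Player I's best replies: W→T; X→T; Y→T; Z→T.
C's best replies: T→Y; M→X; B→W.
Only (T, Y) has each player best-responding; Nash payoffs (8, 17).
Sequential outcome (M, X) differs from the Nash profile (T, Y).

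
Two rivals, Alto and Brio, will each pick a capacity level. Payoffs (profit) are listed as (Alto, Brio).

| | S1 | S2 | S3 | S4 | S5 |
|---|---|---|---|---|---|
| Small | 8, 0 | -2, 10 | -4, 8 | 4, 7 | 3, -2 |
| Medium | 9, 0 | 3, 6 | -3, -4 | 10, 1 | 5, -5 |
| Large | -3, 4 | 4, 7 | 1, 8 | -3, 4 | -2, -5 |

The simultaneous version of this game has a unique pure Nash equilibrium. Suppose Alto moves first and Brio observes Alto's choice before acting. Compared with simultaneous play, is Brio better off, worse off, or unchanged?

Solve by backward induction (Alto leads).
- Small: Brio compares 0, 10, 8, 7, -2 and picks S2; Alto would get -2.
- Medium: Brio compares 0, 6, -4, 1, -5 and picks S2; Alto would get 3.
- Large: Brio compares 4, 7, 8, 4, -5 and picks S3; Alto would get 1.
Among -2, 3, 1, the best is 3 at Medium. Subgame-perfect outcome: (Medium, S2) with payoffs (3, 6).
Under simultaneous play:
Alto's best replies: S1→Medium; S2→Large; S3→Large; S4→Medium; S5→Medium.
Brio's best replies: Small→S2; Medium→S2; Large→S3.
Only (Large, S3) has each player best-responding; Nash payoffs (1, 8).
Brio earns 6 sequentially versus 8 at the Nash outcome: worse off.

worse off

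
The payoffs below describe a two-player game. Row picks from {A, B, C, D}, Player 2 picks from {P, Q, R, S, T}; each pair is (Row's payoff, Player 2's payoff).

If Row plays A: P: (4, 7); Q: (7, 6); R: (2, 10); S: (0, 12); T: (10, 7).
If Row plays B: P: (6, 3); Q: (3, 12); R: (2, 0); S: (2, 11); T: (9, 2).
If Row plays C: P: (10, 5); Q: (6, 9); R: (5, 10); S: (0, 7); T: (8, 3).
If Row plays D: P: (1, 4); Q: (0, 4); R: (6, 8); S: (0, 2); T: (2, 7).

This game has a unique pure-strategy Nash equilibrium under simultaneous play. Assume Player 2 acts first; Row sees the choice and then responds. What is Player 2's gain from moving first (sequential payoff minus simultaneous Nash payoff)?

3

Solve by backward induction (Player 2 leads).
- P: Row compares 4, 6, 10, 1 and picks C; Player 2 would get 5.
- Q: Row compares 7, 3, 6, 0 and picks A; Player 2 would get 6.
- R: Row compares 2, 2, 5, 6 and picks D; Player 2 would get 8.
- S: Row compares 0, 2, 0, 0 and picks B; Player 2 would get 11.
- T: Row compares 10, 9, 8, 2 and picks A; Player 2 would get 7.
Among 5, 6, 8, 11, 7, the best is 11 at S. Subgame-perfect outcome: (B, S) with payoffs (2, 11).
Under simultaneous play:
Row's best replies: P→C; Q→A; R→D; S→B; T→A.
Player 2's best replies: A→S; B→Q; C→R; D→R.
The unique mutual best reply is (D, R), giving (6, 8).
Player 2's commitment gain: 11 − 8 = 3.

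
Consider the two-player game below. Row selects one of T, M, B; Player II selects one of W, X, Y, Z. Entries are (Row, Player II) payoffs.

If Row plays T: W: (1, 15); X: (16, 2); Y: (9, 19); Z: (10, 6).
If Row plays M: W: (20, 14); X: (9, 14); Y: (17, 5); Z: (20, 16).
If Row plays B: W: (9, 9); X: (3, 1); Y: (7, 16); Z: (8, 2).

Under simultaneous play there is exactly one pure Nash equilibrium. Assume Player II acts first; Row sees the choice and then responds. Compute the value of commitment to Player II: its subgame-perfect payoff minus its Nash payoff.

Backward induction with Player II moving first.
- W → Row plays M (best of 1, 20, 9); Player II gets 14.
- X → Row plays T (best of 16, 9, 3); Player II gets 2.
- Y → Row plays M (best of 9, 17, 7); Player II gets 5.
- Z → Row plays M (best of 10, 20, 8); Player II gets 16.
Among 14, 2, 5, 16, the best is 16 at Z. Subgame-perfect outcome: (M, Z) with payoffs (20, 16).
Under simultaneous play:
Row's best replies: W→M; X→T; Y→M; Z→M.
Player II's best replies: T→Y; M→Z; B→Y.
The unique mutual best reply is (M, Z), giving (20, 16).
Player II's commitment gain: 16 − 16 = 0.

0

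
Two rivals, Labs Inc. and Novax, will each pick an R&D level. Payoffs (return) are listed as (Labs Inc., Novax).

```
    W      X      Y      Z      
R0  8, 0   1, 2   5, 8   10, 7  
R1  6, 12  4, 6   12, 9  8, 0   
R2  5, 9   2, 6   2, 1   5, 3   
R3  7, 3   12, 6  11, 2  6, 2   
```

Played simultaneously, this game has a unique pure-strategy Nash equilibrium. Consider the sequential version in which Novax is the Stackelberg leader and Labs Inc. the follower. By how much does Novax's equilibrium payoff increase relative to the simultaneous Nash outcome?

3

Work backward from Labs Inc.'s decision.
- W → Labs Inc. plays R0 (best of 8, 6, 5, 7); Novax gets 0.
- X → Labs Inc. plays R3 (best of 1, 4, 2, 12); Novax gets 6.
- Y → Labs Inc. plays R1 (best of 5, 12, 2, 11); Novax gets 9.
- Z → Labs Inc. plays R0 (best of 10, 8, 5, 6); Novax gets 7.
Novax's induced payoffs are 0, 6, 9, 7, so Novax commits to Y. Subgame-perfect outcome: (R1, Y) with payoffs (12, 9).
For the simultaneous game, intersect best replies.
Labs Inc.'s best replies: W→R0; X→R3; Y→R1; Z→R0.
Novax's best replies: R0→Y; R1→W; R2→W; R3→X.
Only (R3, X) has each player best-responding; Nash payoffs (12, 6).
Novax's commitment gain: 9 − 6 = 3.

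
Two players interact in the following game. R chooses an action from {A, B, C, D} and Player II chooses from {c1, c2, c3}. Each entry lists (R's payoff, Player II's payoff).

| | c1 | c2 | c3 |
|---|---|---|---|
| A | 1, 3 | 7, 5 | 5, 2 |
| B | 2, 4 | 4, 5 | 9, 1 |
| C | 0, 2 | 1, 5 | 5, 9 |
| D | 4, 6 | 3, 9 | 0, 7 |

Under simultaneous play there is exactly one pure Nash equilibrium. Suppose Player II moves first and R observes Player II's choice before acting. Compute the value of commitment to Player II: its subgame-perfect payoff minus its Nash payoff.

Backward induction with Player II moving first.
- c1: R compares 1, 2, 0, 4 and picks D; Player II would get 6.
- c2: R compares 7, 4, 1, 3 and picks A; Player II would get 5.
- c3: R compares 5, 9, 5, 0 and picks B; Player II would get 1.
Player II's induced payoffs are 6, 5, 1, so Player II commits to c1. Subgame-perfect outcome: (D, c1) with payoffs (4, 6).
For the simultaneous game, intersect best replies.
R's best replies: c1→D; c2→A; c3→B.
Player II's best replies: A→c2; B→c2; C→c3; D→c2.
The unique mutual best reply is (A, c2), giving (7, 5).
Player II's commitment gain: 6 − 5 = 1.

1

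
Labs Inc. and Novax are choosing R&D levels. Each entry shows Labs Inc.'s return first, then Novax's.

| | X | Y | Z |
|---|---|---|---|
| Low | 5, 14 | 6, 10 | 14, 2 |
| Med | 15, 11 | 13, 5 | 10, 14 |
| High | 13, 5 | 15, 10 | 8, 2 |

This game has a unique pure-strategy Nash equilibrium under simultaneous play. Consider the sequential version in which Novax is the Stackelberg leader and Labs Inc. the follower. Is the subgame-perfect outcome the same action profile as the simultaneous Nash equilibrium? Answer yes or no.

Labs Inc. best-responds to each possible Novax move:
- X: Labs Inc. compares 5, 15, 13 and picks Med; Novax would get 11.
- Y: Labs Inc. compares 6, 13, 15 and picks High; Novax would get 10.
- Z: Labs Inc. compares 14, 10, 8 and picks Low; Novax would get 2.
Maximizing over 11, 10, 2, Novax chooses X. Subgame-perfect outcome: (Med, X) with payoffs (15, 11).
Now find the simultaneous Nash equilibrium.
Labs Inc.'s best replies: X→Med; Y→High; Z→Low.
Novax's best replies: Low→X; Med→Z; High→Y.
The unique mutual best reply is (High, Y), giving (15, 10).
Sequential outcome (Med, X) differs from the Nash profile (High, Y).

no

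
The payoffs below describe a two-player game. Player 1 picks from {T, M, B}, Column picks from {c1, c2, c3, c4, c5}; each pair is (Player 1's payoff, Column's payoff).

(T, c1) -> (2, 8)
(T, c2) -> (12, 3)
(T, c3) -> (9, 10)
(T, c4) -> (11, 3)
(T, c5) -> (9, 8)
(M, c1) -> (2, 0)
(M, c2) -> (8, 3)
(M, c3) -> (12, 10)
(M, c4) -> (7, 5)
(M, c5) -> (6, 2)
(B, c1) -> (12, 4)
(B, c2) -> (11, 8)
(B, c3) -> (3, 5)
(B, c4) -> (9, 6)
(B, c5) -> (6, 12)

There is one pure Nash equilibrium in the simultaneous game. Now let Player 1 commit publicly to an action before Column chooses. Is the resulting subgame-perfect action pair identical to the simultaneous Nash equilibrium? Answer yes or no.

yes

Column best-responds to each possible Player 1 move:
- T: BR = c3, leader payoff 9.
- M: BR = c3, leader payoff 12.
- B: BR = c5, leader payoff 6.
Maximizing over 9, 12, 6, Player 1 chooses M. Subgame-perfect outcome: (M, c3) with payoffs (12, 10).
Under simultaneous play:
Player 1's best replies: c1→B; c2→T; c3→M; c4→T; c5→T.
Column's best replies: T→c3; M→c3; B→c5.
Only (M, c3) has each player best-responding; Nash payoffs (12, 10).
Sequential outcome (M, c3) coincides with the Nash profile (M, c3).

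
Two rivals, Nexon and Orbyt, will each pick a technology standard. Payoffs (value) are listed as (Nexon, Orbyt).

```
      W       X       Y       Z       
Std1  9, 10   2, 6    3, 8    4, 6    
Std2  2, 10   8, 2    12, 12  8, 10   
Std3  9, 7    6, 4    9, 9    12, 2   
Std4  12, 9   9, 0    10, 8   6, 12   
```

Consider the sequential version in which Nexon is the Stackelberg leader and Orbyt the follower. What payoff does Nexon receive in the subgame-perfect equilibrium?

12

Backward induction with Nexon moving first.
- Std1: BR = W, leader payoff 9.
- Std2: BR = Y, leader payoff 12.
- Std3: BR = Y, leader payoff 9.
- Std4: BR = Z, leader payoff 6.
Among 9, 12, 9, 6, the best is 12 at Std2. Subgame-perfect outcome: (Std2, Y) with payoffs (12, 12).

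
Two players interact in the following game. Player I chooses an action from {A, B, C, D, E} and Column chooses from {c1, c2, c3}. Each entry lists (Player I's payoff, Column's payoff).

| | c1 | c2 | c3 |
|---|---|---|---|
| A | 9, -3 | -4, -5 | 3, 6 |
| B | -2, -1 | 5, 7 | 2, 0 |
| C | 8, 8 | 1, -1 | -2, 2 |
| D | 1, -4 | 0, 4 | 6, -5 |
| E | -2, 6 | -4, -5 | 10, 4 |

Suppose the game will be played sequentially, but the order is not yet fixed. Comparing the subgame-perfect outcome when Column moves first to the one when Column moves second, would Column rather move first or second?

If Player I leads: Column's best replies are A→c3, B→c2, C→c1, D→c2, E→c1; Player I's induced payoffs 3, 5, 8, 0, -2; outcome (C, c1), payoffs (8, 8).
If Column leads: Player I's best replies are c1→A, c2→B, c3→E; Column's induced payoffs -3, 7, 4; outcome (B, c2), payoffs (5, 7).
Column gets 7 moving first and 8 moving second, so Column prefers to move second.

second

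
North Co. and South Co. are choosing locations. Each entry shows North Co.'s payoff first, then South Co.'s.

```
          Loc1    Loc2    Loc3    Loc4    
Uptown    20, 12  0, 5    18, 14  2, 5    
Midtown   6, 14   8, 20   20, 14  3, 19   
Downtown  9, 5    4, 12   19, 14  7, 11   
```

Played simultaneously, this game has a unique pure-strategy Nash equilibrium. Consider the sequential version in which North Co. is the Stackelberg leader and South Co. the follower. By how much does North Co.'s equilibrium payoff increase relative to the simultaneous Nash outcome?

11

Solve by backward induction (North Co. leads).
- Uptown: South Co. compares 12, 5, 14, 5 and picks Loc3; North Co. would get 18.
- Midtown: South Co. compares 14, 20, 14, 19 and picks Loc2; North Co. would get 8.
- Downtown: South Co. compares 5, 12, 14, 11 and picks Loc3; North Co. would get 19.
Maximizing over 18, 8, 19, North Co. chooses Downtown. Subgame-perfect outcome: (Downtown, Loc3) with payoffs (19, 14).
For the simultaneous game, intersect best replies.
North Co.'s best replies: Loc1→Uptown; Loc2→Midtown; Loc3→Midtown; Loc4→Downtown.
South Co.'s best replies: Uptown→Loc3; Midtown→Loc2; Downtown→Loc3.
The unique mutual best reply is (Midtown, Loc2), giving (8, 20).
North Co.'s commitment gain: 19 − 8 = 11.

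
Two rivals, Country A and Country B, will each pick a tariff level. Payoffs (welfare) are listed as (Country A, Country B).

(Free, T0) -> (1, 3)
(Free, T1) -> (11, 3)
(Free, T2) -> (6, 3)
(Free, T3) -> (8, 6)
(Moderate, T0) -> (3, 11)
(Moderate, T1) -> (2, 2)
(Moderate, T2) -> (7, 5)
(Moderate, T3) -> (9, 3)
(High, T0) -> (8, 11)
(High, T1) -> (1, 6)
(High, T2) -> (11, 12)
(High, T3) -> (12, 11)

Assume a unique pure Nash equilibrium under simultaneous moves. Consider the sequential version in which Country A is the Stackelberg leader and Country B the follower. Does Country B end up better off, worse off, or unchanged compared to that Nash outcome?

Work backward from Country B's decision.
- Free: BR = T3, leader payoff 8.
- Moderate: BR = T0, leader payoff 3.
- High: BR = T2, leader payoff 11.
Country A's induced payoffs are 8, 3, 11, so Country A commits to High. Subgame-perfect outcome: (High, T2) with payoffs (11, 12).
For the simultaneous game, intersect best replies.
Country A's best replies: T0→High; T1→Free; T2→High; T3→High.
Country B's best replies: Free→T3; Moderate→T0; High→T2.
The unique mutual best reply is (High, T2), giving (11, 12).
Country B earns 12 sequentially versus 12 at the Nash outcome: unchanged.

unchanged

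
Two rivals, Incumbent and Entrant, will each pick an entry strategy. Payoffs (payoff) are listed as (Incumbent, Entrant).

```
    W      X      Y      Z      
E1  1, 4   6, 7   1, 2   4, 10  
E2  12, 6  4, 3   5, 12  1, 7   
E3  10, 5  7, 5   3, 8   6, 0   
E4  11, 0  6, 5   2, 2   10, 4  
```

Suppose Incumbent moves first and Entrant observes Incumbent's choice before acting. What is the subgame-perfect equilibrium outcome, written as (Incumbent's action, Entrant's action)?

(E4, X)

Entrant best-responds to each possible Incumbent move:
- E1: BR = Z, leader payoff 4.
- E2: BR = Y, leader payoff 5.
- E3: BR = Y, leader payoff 3.
- E4: BR = X, leader payoff 6.
Among 4, 5, 3, 6, the best is 6 at E4. Subgame-perfect outcome: (E4, X) with payoffs (6, 5).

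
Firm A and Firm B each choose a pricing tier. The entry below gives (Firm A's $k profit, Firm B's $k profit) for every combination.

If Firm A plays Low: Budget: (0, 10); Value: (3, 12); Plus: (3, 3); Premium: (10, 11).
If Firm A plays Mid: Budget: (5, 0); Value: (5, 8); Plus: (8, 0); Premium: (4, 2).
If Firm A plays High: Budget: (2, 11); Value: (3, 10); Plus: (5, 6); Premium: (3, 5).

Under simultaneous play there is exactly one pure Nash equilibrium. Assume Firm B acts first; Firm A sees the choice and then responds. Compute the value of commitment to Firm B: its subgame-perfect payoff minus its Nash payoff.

Firm A best-responds to each possible Firm B move:
- Budget → Firm A plays Mid (best of 0, 5, 2); Firm B gets 0.
- Value → Firm A plays Mid (best of 3, 5, 3); Firm B gets 8.
- Plus → Firm A plays Mid (best of 3, 8, 5); Firm B gets 0.
- Premium → Firm A plays Low (best of 10, 4, 3); Firm B gets 11.
Firm B's induced payoffs are 0, 8, 0, 11, so Firm B commits to Premium. Subgame-perfect outcome: (Low, Premium) with payoffs (10, 11).
Now find the simultaneous Nash equilibrium.
Firm A's best replies: Budget→Mid; Value→Mid; Plus→Mid; Premium→Low.
Firm B's best replies: Low→Value; Mid→Value; High→Budget.
The unique mutual best reply is (Mid, Value), giving (5, 8).
Firm B's commitment gain: 11 − 8 = 3.

3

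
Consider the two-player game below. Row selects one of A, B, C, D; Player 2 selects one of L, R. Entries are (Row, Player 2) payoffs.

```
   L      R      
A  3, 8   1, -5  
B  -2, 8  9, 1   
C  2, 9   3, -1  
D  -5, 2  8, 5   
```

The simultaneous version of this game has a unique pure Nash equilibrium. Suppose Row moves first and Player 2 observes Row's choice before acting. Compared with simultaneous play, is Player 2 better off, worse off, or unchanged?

Solve by backward induction (Row leads).
- A → Player 2 plays L (best of 8, -5); Row gets 3.
- B → Player 2 plays L (best of 8, 1); Row gets -2.
- C → Player 2 plays L (best of 9, -1); Row gets 2.
- D → Player 2 plays R (best of 2, 5); Row gets 8.
Row's induced payoffs are 3, -2, 2, 8, so Row commits to D. Subgame-perfect outcome: (D, R) with payoffs (8, 5).
Under simultaneous play:
Row's best replies: L→A; R→B.
Player 2's best replies: A→L; B→L; C→L; D→R.
Only (A, L) has each player best-responding; Nash payoffs (3, 8).
Player 2 earns 5 sequentially versus 8 at the Nash outcome: worse off.

worse off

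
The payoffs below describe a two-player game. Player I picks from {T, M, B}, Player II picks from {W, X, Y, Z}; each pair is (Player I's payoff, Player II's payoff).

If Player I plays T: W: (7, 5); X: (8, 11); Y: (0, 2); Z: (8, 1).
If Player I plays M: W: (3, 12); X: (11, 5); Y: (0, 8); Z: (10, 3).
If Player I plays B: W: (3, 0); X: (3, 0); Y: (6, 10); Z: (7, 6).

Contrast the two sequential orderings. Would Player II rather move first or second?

If Player I leads: Player II's best replies are T→X, M→W, B→Y; Player I's induced payoffs 8, 3, 6; outcome (T, X), payoffs (8, 11).
If Player II leads: Player I's best replies are W→T, X→M, Y→B, Z→M; Player II's induced payoffs 5, 5, 10, 3; outcome (B, Y), payoffs (6, 10).
Player II gets 10 moving first and 11 moving second, so Player II prefers to move second.

second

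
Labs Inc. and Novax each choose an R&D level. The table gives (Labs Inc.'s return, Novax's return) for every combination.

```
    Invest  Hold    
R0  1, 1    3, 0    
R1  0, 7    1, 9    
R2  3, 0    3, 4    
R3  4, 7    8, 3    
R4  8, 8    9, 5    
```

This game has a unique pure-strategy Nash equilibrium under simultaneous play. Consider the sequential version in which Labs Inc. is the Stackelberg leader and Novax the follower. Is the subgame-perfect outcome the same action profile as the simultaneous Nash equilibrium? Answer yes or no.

yes

Work backward from Novax's decision.
- R0 → Novax plays Invest (best of 1, 0); Labs Inc. gets 1.
- R1 → Novax plays Hold (best of 7, 9); Labs Inc. gets 1.
- R2 → Novax plays Hold (best of 0, 4); Labs Inc. gets 3.
- R3 → Novax plays Invest (best of 7, 3); Labs Inc. gets 4.
- R4 → Novax plays Invest (best of 8, 5); Labs Inc. gets 8.
Among 1, 1, 3, 4, 8, the best is 8 at R4. Subgame-perfect outcome: (R4, Invest) with payoffs (8, 8).
Under simultaneous play:
Labs Inc.'s best replies: Invest→R4; Hold→R4.
Novax's best replies: R0→Invest; R1→Hold; R2→Hold; R3→Invest; R4→Invest.
Only (R4, Invest) has each player best-responding; Nash payoffs (8, 8).
Sequential outcome (R4, Invest) coincides with the Nash profile (R4, Invest).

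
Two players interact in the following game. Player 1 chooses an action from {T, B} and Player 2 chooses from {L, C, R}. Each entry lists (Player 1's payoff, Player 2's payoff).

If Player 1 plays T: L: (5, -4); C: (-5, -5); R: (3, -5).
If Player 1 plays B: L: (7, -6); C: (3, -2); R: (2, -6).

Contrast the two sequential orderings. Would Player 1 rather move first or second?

first

If Player 1 leads: Player 2's best replies are T→L, B→C; Player 1's induced payoffs 5, 3; outcome (T, L), payoffs (5, -4).
If Player 2 leads: Player 1's best replies are L→B, C→B, R→T; Player 2's induced payoffs -6, -2, -5; outcome (B, C), payoffs (3, -2).
Player 1 gets 5 moving first and 3 moving second, so Player 1 prefers to move first.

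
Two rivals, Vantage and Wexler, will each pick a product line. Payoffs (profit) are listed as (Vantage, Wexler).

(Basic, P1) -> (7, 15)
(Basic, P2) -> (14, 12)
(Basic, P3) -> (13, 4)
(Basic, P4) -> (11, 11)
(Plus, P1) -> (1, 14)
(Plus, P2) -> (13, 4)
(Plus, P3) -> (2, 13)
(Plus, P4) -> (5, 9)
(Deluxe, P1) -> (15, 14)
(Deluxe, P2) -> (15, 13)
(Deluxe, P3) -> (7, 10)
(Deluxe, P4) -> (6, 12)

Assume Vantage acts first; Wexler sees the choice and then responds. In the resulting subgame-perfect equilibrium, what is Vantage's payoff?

Work backward from Wexler's decision.
- Basic → Wexler plays P1 (best of 15, 12, 4, 11); Vantage gets 7.
- Plus → Wexler plays P1 (best of 14, 4, 13, 9); Vantage gets 1.
- Deluxe → Wexler plays P1 (best of 14, 13, 10, 12); Vantage gets 15.
Vantage's induced payoffs are 7, 1, 15, so Vantage commits to Deluxe. Subgame-perfect outcome: (Deluxe, P1) with payoffs (15, 14).

15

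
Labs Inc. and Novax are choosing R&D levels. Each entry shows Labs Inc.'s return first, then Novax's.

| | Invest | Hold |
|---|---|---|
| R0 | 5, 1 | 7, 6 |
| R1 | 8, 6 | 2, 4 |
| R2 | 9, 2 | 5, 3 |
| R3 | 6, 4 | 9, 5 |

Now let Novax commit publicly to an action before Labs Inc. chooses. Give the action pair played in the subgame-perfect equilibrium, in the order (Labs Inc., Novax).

Labs Inc. best-responds to each possible Novax move:
- Invest: BR = R2, leader payoff 2.
- Hold: BR = R3, leader payoff 5.
Among 2, 5, the best is 5 at Hold. Subgame-perfect outcome: (R3, Hold) with payoffs (9, 5).

(R3, Hold)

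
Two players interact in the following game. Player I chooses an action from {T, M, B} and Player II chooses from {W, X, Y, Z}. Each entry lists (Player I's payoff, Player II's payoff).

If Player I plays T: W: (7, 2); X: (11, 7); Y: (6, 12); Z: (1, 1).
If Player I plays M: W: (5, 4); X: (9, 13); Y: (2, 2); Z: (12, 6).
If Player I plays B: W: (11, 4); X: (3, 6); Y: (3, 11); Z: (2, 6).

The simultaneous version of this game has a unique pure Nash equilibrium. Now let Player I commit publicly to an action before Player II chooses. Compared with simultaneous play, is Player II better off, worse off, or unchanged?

better off

Backward induction with Player I moving first.
- T: BR = Y, leader payoff 6.
- M: BR = X, leader payoff 9.
- B: BR = Y, leader payoff 3.
Player I's induced payoffs are 6, 9, 3, so Player I commits to M. Subgame-perfect outcome: (M, X) with payoffs (9, 13).
Under simultaneous play:
Player I's best replies: W→B; X→T; Y→T; Z→M.
Player II's best replies: T→Y; M→X; B→Y.
Only (T, Y) has each player best-responding; Nash payoffs (6, 12).
Player II earns 13 sequentially versus 12 at the Nash outcome: better off.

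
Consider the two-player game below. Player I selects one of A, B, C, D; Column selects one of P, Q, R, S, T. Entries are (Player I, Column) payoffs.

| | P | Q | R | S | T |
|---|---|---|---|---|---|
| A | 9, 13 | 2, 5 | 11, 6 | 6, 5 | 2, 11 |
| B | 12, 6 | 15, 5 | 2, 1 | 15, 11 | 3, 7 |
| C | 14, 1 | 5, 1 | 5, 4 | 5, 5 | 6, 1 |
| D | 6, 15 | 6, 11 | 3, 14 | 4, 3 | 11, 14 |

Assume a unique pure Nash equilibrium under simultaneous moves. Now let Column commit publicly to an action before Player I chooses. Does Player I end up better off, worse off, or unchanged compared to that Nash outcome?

Solve by backward induction (Column leads).
- P → Player I plays C (best of 9, 12, 14, 6); Column gets 1.
- Q → Player I plays B (best of 2, 15, 5, 6); Column gets 5.
- R → Player I plays A (best of 11, 2, 5, 3); Column gets 6.
- S → Player I plays B (best of 6, 15, 5, 4); Column gets 11.
- T → Player I plays D (best of 2, 3, 6, 11); Column gets 14.
Among 1, 5, 6, 11, 14, the best is 14 at T. Subgame-perfect outcome: (D, T) with payoffs (11, 14).
Under simultaneous play:
Player I's best replies: P→C; Q→B; R→A; S→B; T→D.
Column's best replies: A→P; B→S; C→S; D→P.
The unique mutual best reply is (B, S), giving (15, 11).
Player I earns 11 sequentially versus 15 at the Nash outcome: worse off.

worse off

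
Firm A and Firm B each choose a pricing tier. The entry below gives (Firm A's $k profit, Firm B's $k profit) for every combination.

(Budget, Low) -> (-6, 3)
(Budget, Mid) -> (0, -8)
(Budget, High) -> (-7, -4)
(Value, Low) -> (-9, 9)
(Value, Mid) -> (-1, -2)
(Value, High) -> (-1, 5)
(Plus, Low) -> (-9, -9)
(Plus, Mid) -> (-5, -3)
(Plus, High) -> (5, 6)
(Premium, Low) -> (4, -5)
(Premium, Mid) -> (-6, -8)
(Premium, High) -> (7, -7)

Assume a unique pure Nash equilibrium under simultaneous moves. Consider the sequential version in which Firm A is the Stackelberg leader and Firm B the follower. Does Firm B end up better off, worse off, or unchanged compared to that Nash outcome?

better off

Solve by backward induction (Firm A leads).
- Budget → Firm B plays Low (best of 3, -8, -4); Firm A gets -6.
- Value → Firm B plays Low (best of 9, -2, 5); Firm A gets -9.
- Plus → Firm B plays High (best of -9, -3, 6); Firm A gets 5.
- Premium → Firm B plays Low (best of -5, -8, -7); Firm A gets 4.
Maximizing over -6, -9, 5, 4, Firm A chooses Plus. Subgame-perfect outcome: (Plus, High) with payoffs (5, 6).
Under simultaneous play:
Firm A's best replies: Low→Premium; Mid→Budget; High→Premium.
Firm B's best replies: Budget→Low; Value→Low; Plus→High; Premium→Low.
Only (Premium, Low) has each player best-responding; Nash payoffs (4, -5).
Firm B earns 6 sequentially versus -5 at the Nash outcome: better off.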